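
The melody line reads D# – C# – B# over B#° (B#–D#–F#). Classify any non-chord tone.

The harmony at that moment is B# diminished triad (B#, D#, F#); C# is not a chord tone.
It is approached by step down from D# and left by step down to B#.
Step in, step out in the same direction — a passing tone.

C# is a passing tone.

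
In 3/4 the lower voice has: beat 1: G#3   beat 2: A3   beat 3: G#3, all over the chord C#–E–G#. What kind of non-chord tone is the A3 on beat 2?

The harmony at that moment is C# minor triad (C#, E, G#); A3 is not a chord tone.
It is approached by step up from G#3 and left by step down to G#3.
Step away and step back to the same note — a neighbor tone (upper neighbor).

Upper neighbor tone.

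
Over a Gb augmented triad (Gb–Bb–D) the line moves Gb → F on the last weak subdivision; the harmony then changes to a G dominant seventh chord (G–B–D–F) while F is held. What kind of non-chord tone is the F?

F is an anticipation.

The harmony at that moment is Gb augmented triad (Gb, Bb, D); F is not a chord tone.
It is approached by step down from Gb and then sustained as the same pitch into the next harmony.
Arriving early and becoming a chord tone when the harmony changes — an anticipation.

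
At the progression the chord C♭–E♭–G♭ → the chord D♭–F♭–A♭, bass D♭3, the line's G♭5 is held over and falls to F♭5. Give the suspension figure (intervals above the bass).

At the second chord the bass is D♭3. The suspended G♭5 lies a fourth above the bass; after resolving down by step to F♭5, the interval above the bass becomes a third.
Suspension figures are named by those two intervals: 4–3.

4–3 suspension.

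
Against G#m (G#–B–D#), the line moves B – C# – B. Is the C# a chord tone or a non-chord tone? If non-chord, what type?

The harmony at that moment is G# minor triad (G#, B, D#); C# is not a chord tone.
It is approached by step up from B and left by step down to B.
Step away and step back to the same note — a neighbor tone (upper neighbor).

Non-chord tone — a neighbor tone.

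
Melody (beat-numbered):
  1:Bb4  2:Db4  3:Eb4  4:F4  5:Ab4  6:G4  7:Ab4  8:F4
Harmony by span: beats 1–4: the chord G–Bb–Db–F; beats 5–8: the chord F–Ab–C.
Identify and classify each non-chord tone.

Eb4 (beat 3) — passing tone; G4 (beat 6) — neighbor tone.

The harmony at that moment is G half-diminished seventh chord (G, Bb, Db, F); Eb4 is not a chord tone.
It is approached by step up from Db4 and left by step up to F4.
Step in, step out in the same direction — a passing tone.
The harmony at that moment is F minor triad (F, Ab, C); G4 is not a chord tone.
It is approached by step down from Ab4 and left by step up to Ab4.
Step away and step back to the same note — a neighbor tone (lower neighbor).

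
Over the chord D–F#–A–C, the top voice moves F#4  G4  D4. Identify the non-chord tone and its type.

G4 is an escape tone.

The harmony at that moment is D dominant seventh chord (D, F#, A, C); G4 is not a chord tone.
It is approached by step up from F#4 and left by leap down to D4.
Step in, leap out — an escape tone.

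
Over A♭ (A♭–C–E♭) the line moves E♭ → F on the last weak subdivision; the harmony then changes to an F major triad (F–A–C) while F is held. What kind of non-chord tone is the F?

F is an anticipation.

The harmony at that moment is A♭ major triad (A♭, C, E♭); F is not a chord tone.
It is approached by step up from E♭ and then sustained as the same pitch into the next harmony.
Arriving early and becoming a chord tone when the harmony changes — an anticipation.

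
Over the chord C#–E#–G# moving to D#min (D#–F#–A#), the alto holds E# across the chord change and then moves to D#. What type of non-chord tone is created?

E# is a suspension.

The harmony at that moment is D# minor triad (D#, F#, A#); E# is not a chord tone.
It is held over (the same pitch as the preceding E#) and left by step down to D#.
Held over from the previous chord and resolving down by step — a suspension.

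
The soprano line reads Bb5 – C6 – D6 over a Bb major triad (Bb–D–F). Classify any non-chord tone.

The harmony at that moment is Bb major triad (Bb, D, F); C6 is not a chord tone.
It is approached by step up from Bb5 and left by step up to D6.
Step in, step out in the same direction — a passing tone.

C6 is a passing tone.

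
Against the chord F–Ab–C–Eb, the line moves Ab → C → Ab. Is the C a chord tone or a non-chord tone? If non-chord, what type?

Chord tone (the fifth of F minor seventh chord).

F minor seventh chord contains F, Ab, C, Eb; C is the fifth, so it is a chord tone.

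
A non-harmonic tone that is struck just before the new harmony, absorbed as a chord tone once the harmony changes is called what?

Approach: ahead of the chord change (typically by step), so it is dissonant against the current harmony. Departure: none — the same pitch is restated or held and is a chord tone of the new harmony.
Dissonant first, consonant once the harmony catches up: the note simply arrives early — an anticipation. (The reverse timing, consonant first and dissonant after the change, would be a suspension or retardation.)

Anticipation.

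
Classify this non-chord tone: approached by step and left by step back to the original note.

Neighbor tone.

Approach: by step. Departure: by step in the opposite direction, back to the starting pitch.
Stepwise on both sides but reversing to return to the same chord tone — a neighbor tone. (Had it continued onward in the same direction it would be a passing tone instead.)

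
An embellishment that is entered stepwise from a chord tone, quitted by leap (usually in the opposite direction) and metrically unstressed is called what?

Escape tone.

Approach: by step. Departure: by leap. Metric position: weak.
Step in, leap out, from a weak position — an escape tone (échappée). (It is the mirror image of the appoggiatura, which leaps in and steps out on a strong beat.)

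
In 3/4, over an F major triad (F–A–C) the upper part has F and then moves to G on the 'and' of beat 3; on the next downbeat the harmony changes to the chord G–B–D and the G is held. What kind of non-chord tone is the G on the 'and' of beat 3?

The harmony at that moment is F major triad (F, A, C); G is not a chord tone.
It is approached by step up from F and then sustained as the same pitch into the next harmony.
Arriving early and becoming a chord tone when the harmony changes — an anticipation.

Anticipation.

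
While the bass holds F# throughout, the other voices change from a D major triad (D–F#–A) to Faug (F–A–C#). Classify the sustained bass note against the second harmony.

Pedal tone (pedal point).

The harmony at that moment is F augmented triad (F, A, C#); F# is not a chord tone.
It is held over (the same pitch as the preceding F#) and then sustained as the same pitch into the next harmony.
Sustained through a change of harmony — a pedal tone.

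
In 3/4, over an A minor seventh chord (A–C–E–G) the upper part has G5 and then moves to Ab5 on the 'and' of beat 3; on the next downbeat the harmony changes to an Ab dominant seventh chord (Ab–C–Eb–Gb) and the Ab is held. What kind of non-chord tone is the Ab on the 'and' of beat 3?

The harmony at that moment is A minor seventh chord (A, C, E, G); Ab5 is not a chord tone.
It is approached by step up from G5 and then sustained as the same pitch into the next harmony.
Arriving early and becoming a chord tone when the harmony changes — an anticipation.

Anticipation.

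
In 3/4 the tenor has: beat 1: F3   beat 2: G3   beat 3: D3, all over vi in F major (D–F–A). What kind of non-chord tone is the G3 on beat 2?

The harmony at that moment is D minor triad (D, F, A); G3 is not a chord tone.
It is approached by step up from F3 and left by leap down to D3.
Step in, leap out, on a weak beat — an escape tone.

Escape tone.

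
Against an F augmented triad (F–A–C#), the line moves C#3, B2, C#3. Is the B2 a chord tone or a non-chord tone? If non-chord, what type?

Non-chord tone — a neighbor tone.

The harmony at that moment is F augmented triad (F, A, C#); B2 is not a chord tone.
It is approached by step down from C#3 and left by step up to C#3.
Step away and step back to the same note — a neighbor tone (lower neighbor).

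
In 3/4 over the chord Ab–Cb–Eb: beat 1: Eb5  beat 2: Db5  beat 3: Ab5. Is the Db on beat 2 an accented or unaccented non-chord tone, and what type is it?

The harmony at that moment is Ab minor triad (Ab, Cb, Eb); Db5 is not a chord tone.
It is approached by step down from Eb5 and left by leap up to Ab5.
Step in, leap out — an escape tone.
It falls on a weak beat, so it is unaccented.

Unaccented escape tone.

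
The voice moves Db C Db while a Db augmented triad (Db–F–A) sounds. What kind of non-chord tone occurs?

C is a neighbor tone.

The harmony at that moment is Db augmented triad (Db, F, A); C is not a chord tone.
It is approached by step down from Db and left by step up to Db.
Step away and step back to the same note — a neighbor tone (lower neighbor).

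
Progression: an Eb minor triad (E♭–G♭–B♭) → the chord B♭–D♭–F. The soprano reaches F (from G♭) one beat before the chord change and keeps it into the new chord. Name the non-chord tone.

F is an anticipation.

The harmony at that moment is E♭ minor triad (E♭, G♭, B♭); F is not a chord tone.
It is approached by step down from G♭ and then sustained as the same pitch into the next harmony.
Arriving early and becoming a chord tone when the harmony changes — an anticipation.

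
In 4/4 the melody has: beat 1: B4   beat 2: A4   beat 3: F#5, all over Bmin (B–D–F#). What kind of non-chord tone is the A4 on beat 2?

Escape tone.

The harmony at that moment is B minor triad (B, D, F#); A4 is not a chord tone.
It is approached by step down from B4 and left by leap up to F#5.
Step in, leap out, on a weak beat — an escape tone.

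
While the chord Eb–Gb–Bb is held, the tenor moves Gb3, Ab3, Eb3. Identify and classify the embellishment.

Ab3 is an escape tone.

The harmony at that moment is Eb minor triad (Eb, Gb, Bb); Ab3 is not a chord tone.
It is approached by step up from Gb3 and left by leap down to Eb3.
Step in, leap out — an escape tone.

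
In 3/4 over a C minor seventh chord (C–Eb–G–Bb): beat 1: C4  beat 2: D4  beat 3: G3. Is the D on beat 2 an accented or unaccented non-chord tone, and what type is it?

Unaccented escape tone.

The harmony at that moment is C minor seventh chord (C, Eb, G, Bb); D4 is not a chord tone.
It is approached by step up from C4 and left by leap down to G3.
Step in, leap out — an escape tone.
It falls on a weak beat, so it is unaccented.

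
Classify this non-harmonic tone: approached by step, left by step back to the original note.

Approach: by step. Departure: by step in the opposite direction, back to the starting pitch.
Stepwise on both sides but reversing to return to the same chord tone — a neighbor tone. (Had it continued onward in the same direction it would be a passing tone instead.)

Neighbor tone.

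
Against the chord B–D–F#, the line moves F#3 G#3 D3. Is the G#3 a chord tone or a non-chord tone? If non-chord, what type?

The harmony at that moment is B minor triad (B, D, F#); G#3 is not a chord tone.
It is approached by step up from F#3 and left by leap down to D3.
Step in, leap out — an escape tone.

Non-chord tone — an escape tone.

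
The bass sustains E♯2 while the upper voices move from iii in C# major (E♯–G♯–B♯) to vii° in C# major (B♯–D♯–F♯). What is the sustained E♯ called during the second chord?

Pedal tone (pedal point).

The harmony at that moment is B♯ diminished triad (B♯, D♯, F♯); E♯2 is not a chord tone.
It is held over (the same pitch as the preceding E♯2) and then sustained as the same pitch into the next harmony.
Sustained through a change of harmony — a pedal tone.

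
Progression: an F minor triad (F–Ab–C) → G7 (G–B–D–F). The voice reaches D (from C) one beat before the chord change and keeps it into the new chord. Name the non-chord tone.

The harmony at that moment is F minor triad (F, Ab, C); D is not a chord tone.
It is approached by step up from C and then sustained as the same pitch into the next harmony.
Arriving early and becoming a chord tone when the harmony changes — an anticipation.

D is an anticipation.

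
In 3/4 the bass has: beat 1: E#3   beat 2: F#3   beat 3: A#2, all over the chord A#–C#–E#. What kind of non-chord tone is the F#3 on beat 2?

Escape tone.

The harmony at that moment is A# minor triad (A#, C#, E#); F#3 is not a chord tone.
It is approached by step up from E#3 and left by leap down to A#2.
Step in, leap out, on a weak beat — an escape tone.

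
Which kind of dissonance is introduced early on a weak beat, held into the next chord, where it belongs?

Anticipation.

Approach: ahead of the chord change (typically by step), so it is dissonant against the current harmony. Departure: none — the same pitch is restated or held and is a chord tone of the new harmony.
Dissonant first, consonant once the harmony catches up: the note simply arrives early — an anticipation. (The reverse timing, consonant first and dissonant after the change, would be a suspension or retardation.)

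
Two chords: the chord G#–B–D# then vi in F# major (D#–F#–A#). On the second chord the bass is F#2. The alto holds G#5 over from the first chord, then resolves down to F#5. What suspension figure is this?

At the second chord the bass is F#2. The suspended G#5 lies a ninth above the bass; after resolving down by step to F#5, the interval above the bass becomes an octave.
Suspension figures are named by those two intervals: 9–8.

9–8 suspension.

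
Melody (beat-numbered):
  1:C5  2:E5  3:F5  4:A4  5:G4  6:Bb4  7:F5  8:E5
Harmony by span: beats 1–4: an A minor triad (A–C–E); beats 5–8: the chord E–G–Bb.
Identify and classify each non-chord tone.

F5 (beat 3) — escape tone; F5 (beat 7) — appoggiatura.

The harmony at that moment is A minor triad (A, C, E); F5 is not a chord tone.
It is approached by step up from E5 and left by leap down to A4.
Step in, leap out — an escape tone.
The harmony at that moment is E diminished triad (E, G, Bb); F5 is not a chord tone.
It is approached by leap up from Bb4 and left by step down to E5.
Leap in, step out — an appoggiatura.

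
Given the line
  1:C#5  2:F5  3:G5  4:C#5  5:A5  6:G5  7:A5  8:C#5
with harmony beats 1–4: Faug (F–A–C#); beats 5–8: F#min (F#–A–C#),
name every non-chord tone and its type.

G5 (beat 3) — escape tone; G5 (beat 6) — neighbor tone.

The harmony at that moment is F augmented triad (F, A, C#); G5 is not a chord tone.
It is approached by step up from F5 and left by leap down to C#5.
Step in, leap out — an escape tone.
The harmony at that moment is F# minor triad (F#, A, C#); G5 is not a chord tone.
It is approached by step down from A5 and left by step up to A5.
Step away and step back to the same note — a neighbor tone (lower neighbor).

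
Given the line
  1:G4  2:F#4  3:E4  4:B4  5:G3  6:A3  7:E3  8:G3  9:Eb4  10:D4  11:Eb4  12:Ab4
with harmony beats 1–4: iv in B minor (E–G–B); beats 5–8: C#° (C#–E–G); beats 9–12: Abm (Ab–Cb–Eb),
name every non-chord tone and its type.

The harmony at that moment is E minor triad (E, G, B); F#4 is not a chord tone.
It is approached by step down from G4 and left by step down to E4.
Step in, step out in the same direction — a passing tone.
The harmony at that moment is C# diminished triad (C#, E, G); A3 is not a chord tone.
It is approached by step up from G3 and left by leap down to E3.
Step in, leap out — an escape tone.
The harmony at that moment is Ab minor triad (Ab, Cb, Eb); D4 is not a chord tone.
It is approached by step down from Eb4 and left by step up to Eb4.
Step away and step back to the same note — a neighbor tone (lower neighbor).

F#4 (beat 2) — passing tone; A3 (beat 6) — escape tone; D4 (beat 10) — neighbor tone.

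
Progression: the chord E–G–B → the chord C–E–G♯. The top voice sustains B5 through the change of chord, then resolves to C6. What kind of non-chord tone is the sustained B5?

The harmony at that moment is C augmented triad (C, E, G♯); B5 is not a chord tone.
It is held over (the same pitch as the preceding B5) and left by step up to C6.
Held over from the previous chord and resolving up by step — a retardation.

B5 is a retardation.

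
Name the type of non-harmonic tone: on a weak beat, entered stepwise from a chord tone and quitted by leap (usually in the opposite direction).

Approach: by step. Departure: by leap. Metric position: weak.
Step in, leap out, from a weak position — an escape tone (échappée). (It is the mirror image of the appoggiatura, which leaps in and steps out on a strong beat.)

Escape tone.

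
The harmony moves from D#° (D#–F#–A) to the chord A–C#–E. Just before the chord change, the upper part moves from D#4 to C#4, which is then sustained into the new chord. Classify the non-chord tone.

C#4 is an anticipation.

The harmony at that moment is D# diminished triad (D#, F#, A); C#4 is not a chord tone.
It is approached by step down from D#4 and then sustained as the same pitch into the next harmony.
Arriving early and becoming a chord tone when the harmony changes — an anticipation.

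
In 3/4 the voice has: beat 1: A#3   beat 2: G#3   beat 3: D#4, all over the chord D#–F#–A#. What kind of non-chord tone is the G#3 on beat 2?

The harmony at that moment is D# minor triad (D#, F#, A#); G#3 is not a chord tone.
It is approached by step down from A#3 and left by leap up to D#4.
Step in, leap out, on a weak beat — an escape tone.

Escape tone.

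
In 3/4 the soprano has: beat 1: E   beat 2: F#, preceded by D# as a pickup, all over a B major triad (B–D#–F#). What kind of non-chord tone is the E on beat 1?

The harmony at that moment is B major triad (B, D#, F#); E is not a chord tone.
It is approached by step up from D# and left by step up to F#.
Step in, step out in the same direction — a passing tone.

Passing tone.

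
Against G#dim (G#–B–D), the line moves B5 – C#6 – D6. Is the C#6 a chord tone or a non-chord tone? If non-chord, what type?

The harmony at that moment is G# diminished triad (G#, B, D); C#6 is not a chord tone.
It is approached by step up from B5 and left by step up to D6.
Step in, step out in the same direction — a passing tone.

Non-chord tone — a passing tone.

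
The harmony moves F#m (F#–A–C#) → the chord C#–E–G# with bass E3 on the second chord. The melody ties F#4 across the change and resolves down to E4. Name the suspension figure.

At the second chord the bass is E3. The suspended F#4 lies a ninth above the bass; after resolving down by step to E4, the interval above the bass becomes an octave.
Suspension figures are named by those two intervals: 9–8.

9–8 suspension.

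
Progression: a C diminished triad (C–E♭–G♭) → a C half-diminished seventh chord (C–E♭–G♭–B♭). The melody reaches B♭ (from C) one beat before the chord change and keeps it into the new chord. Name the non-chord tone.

B♭ is an anticipation.

The harmony at that moment is C diminished triad (C, E♭, G♭); B♭ is not a chord tone.
It is approached by step down from C and then sustained as the same pitch into the next harmony.
Arriving early and becoming a chord tone when the harmony changes — an anticipation.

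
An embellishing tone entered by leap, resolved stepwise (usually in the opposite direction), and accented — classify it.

Appoggiatura.

Approach: by leap. Departure: by step. Metric position: strong.
Leap in, step out, in a metrically strong position — an appoggiatura. (It is the mirror image of the escape tone, which steps in and leaps out from a weak position.)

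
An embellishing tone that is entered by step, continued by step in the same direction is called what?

Passing tone.

Approach: by step. Departure: by step, continuing in the same direction.
Stepwise on both sides with no change of direction means the note fills in the space between two different chord tones — a passing tone. (Had it turned back to its starting note it would be a neighbor tone instead.)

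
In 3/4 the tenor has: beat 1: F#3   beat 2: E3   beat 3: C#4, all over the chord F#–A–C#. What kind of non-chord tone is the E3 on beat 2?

Escape tone.

The harmony at that moment is F# minor triad (F#, A, C#); E3 is not a chord tone.
It is approached by step down from F#3 and left by leap up to C#4.
Step in, leap out, on a weak beat — an escape tone.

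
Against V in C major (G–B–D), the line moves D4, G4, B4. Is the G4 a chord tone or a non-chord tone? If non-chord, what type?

G major triad contains G, B, D; G is the root, so it is a chord tone.

Chord tone (the root of G major triad).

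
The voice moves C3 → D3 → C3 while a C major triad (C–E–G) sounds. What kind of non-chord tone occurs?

The harmony at that moment is C major triad (C, E, G); D3 is not a chord tone.
It is approached by step up from C3 and left by step down to C3.
Step away and step back to the same note — a neighbor tone (upper neighbor).

D3 is a neighbor tone.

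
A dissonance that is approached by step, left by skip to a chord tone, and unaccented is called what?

Approach: by step. Departure: by leap. Metric position: weak.
Step in, leap out, from a weak position — an escape tone (échappée). (It is the mirror image of the appoggiatura, which leaps in and steps out on a strong beat.)

Escape tone.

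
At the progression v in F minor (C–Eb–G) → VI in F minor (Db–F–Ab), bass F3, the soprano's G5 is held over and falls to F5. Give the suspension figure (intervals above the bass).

At the second chord the bass is F3. The suspended G5 lies a ninth above the bass; after resolving down by step to F5, the interval above the bass becomes an octave.
Suspension figures are named by those two intervals: 9–8.

9–8 suspension.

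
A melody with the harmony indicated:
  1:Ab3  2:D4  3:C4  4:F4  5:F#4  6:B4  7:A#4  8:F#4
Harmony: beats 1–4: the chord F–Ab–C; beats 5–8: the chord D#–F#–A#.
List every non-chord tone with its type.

D4 (beat 2) — appoggiatura; B4 (beat 6) — appoggiatura.

The harmony at that moment is F minor triad (F, Ab, C); D4 is not a chord tone.
It is approached by leap up from Ab3 and left by step down to C4.
Leap in, step out — an appoggiatura.
The harmony at that moment is D# minor triad (D#, F#, A#); B4 is not a chord tone.
It is approached by leap up from F#4 and left by step down to A#4.
Leap in, step out — an appoggiatura.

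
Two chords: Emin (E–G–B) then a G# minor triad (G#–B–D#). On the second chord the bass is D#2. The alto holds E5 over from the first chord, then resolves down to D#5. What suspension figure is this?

9–8 suspension.

At the second chord the bass is D#2. The suspended E5 lies a ninth above the bass; after resolving down by step to D#5, the interval above the bass becomes an octave.
Suspension figures are named by those two intervals: 9–8.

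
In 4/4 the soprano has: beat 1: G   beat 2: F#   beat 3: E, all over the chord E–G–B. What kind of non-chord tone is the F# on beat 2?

Passing tone.

The harmony at that moment is E minor triad (E, G, B); F# is not a chord tone.
It is approached by step down from G and left by step down to E.
Step in, step out in the same direction — a passing tone.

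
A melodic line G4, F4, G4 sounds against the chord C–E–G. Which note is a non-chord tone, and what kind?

F4 is a neighbor tone.

The harmony at that moment is C major triad (C, E, G); F4 is not a chord tone.
It is approached by step down from G4 and left by step up to G4.
Step away and step back to the same note — a neighbor tone (lower neighbor).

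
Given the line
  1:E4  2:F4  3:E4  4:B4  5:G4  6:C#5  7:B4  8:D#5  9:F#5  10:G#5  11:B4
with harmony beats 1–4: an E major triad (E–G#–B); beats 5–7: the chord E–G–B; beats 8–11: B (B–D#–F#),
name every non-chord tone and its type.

F4 (beat 2) — neighbor tone; C#5 (beat 6) — appoggiatura; G#5 (beat 10) — escape tone.

The harmony at that moment is E major triad (E, G#, B); F4 is not a chord tone.
It is approached by step up from E4 and left by step down to E4.
Step away and step back to the same note — a neighbor tone (upper neighbor).
The harmony at that moment is E minor triad (E, G, B); C#5 is not a chord tone.
It is approached by leap up from G4 and left by step down to B4.
Leap in, step out — an appoggiatura.
The harmony at that moment is B major triad (B, D#, F#); G#5 is not a chord tone.
It is approached by step up from F#5 and left by leap down to B4.
Step in, leap out — an escape tone.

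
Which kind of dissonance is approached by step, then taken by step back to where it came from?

Neighbor tone.

Approach: by step. Departure: by step in the opposite direction, back to the starting pitch.
Stepwise on both sides but reversing to return to the same chord tone — a neighbor tone. (Had it continued onward in the same direction it would be a passing tone instead.)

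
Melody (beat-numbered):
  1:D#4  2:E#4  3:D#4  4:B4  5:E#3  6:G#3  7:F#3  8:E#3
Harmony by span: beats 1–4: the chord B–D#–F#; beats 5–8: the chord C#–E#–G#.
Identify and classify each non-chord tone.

E#4 (beat 2) — neighbor tone; F#3 (beat 7) — passing tone.

The harmony at that moment is B major triad (B, D#, F#); E#4 is not a chord tone.
It is approached by step up from D#4 and left by step down to D#4.
Step away and step back to the same note — a neighbor tone (upper neighbor).
The harmony at that moment is C# major triad (C#, E#, G#); F#3 is not a chord tone.
It is approached by step down from G#3 and left by step down to E#3.
Step in, step out in the same direction — a passing tone.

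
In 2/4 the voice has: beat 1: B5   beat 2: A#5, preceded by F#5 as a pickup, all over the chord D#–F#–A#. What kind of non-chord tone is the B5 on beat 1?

The harmony at that moment is D# minor triad (D#, F#, A#); B5 is not a chord tone.
It is approached by leap up from F#5 and left by step down to A#5.
Leap in, step out, metrically accented — an appoggiatura.

Appoggiatura.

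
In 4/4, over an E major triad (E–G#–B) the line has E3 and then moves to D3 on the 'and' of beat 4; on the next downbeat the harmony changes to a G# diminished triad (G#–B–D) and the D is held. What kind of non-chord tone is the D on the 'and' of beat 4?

Anticipation.

The harmony at that moment is E major triad (E, G#, B); D3 is not a chord tone.
It is approached by step down from E3 and then sustained as the same pitch into the next harmony.
Arriving early and becoming a chord tone when the harmony changes — an anticipation.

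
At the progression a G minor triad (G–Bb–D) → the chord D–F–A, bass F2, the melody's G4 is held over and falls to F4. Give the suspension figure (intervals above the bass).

At the second chord the bass is F2. The suspended G4 lies a ninth above the bass; after resolving down by step to F4, the interval above the bass becomes an octave.
Suspension figures are named by those two intervals: 9–8.

9–8 suspension.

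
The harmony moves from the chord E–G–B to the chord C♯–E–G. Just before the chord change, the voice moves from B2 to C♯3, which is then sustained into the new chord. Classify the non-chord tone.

The harmony at that moment is E minor triad (E, G, B); C♯3 is not a chord tone.
It is approached by step up from B2 and then sustained as the same pitch into the next harmony.
Arriving early and becoming a chord tone when the harmony changes — an anticipation.

C♯3 is an anticipation.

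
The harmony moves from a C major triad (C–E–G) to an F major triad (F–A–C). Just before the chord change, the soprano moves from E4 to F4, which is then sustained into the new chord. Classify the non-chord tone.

The harmony at that moment is C major triad (C, E, G); F4 is not a chord tone.
It is approached by step up from E4 and then sustained as the same pitch into the next harmony.
Arriving early and becoming a chord tone when the harmony changes — an anticipation.

F4 is an anticipation.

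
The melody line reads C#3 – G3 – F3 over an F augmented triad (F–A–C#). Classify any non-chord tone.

G3 is an appoggiatura.

The harmony at that moment is F augmented triad (F, A, C#); G3 is not a chord tone.
It is approached by leap up from C#3 and left by step down to F3.
Leap in, step out — an appoggiatura.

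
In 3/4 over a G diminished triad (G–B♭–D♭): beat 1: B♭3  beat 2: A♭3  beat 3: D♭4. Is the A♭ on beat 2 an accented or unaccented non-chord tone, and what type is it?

Unaccented escape tone.

The harmony at that moment is G diminished triad (G, B♭, D♭); A♭3 is not a chord tone.
It is approached by step down from B♭3 and left by leap up to D♭4.
Step in, leap out — an escape tone.
It falls on a weak beat, so it is unaccented.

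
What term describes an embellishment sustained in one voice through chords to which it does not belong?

Approach: none. Departure: none — a single pitch is sustained while the chords change around it, passing through harmonies that do not contain it.
No melodic motion at all; the dissonance is created entirely by the moving harmonies against the stationary note — a pedal tone (pedal point).

Pedal tone.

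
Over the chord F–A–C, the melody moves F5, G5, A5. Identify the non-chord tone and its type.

The harmony at that moment is F major triad (F, A, C); G5 is not a chord tone.
It is approached by step up from F5 and left by step up to A5.
Step in, step out in the same direction — a passing tone.

G5 is a passing tone.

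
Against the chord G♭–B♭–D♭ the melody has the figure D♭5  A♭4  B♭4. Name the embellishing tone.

The harmony at that moment is G♭ major triad (G♭, B♭, D♭); A♭4 is not a chord tone.
It is approached by leap down from D♭5 and left by step up to B♭4.
Leap in, step out — an appoggiatura.

A♭4 is an appoggiatura.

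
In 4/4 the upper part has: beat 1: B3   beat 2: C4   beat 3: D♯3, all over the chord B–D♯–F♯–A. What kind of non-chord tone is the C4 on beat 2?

The harmony at that moment is B dominant seventh chord (B, D♯, F♯, A); C4 is not a chord tone.
It is approached by step up from B3 and left by leap down to D♯3.
Step in, leap out, on a weak beat — an escape tone.

Escape tone.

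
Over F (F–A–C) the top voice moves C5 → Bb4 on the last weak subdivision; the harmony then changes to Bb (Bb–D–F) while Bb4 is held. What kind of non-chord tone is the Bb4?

The harmony at that moment is F major triad (F, A, C); Bb4 is not a chord tone.
It is approached by step down from C5 and then sustained as the same pitch into the next harmony.
Arriving early and becoming a chord tone when the harmony changes — an anticipation.

Bb4 is an anticipation.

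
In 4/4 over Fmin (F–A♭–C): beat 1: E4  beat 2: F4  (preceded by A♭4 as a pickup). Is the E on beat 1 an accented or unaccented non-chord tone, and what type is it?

Accented appoggiatura.

The harmony at that moment is F minor triad (F, A♭, C); E4 is not a chord tone.
It is approached by leap down from A♭4 and left by step up to F4.
Leap in, step out — an appoggiatura.
It falls on the downbeat, so it is accented.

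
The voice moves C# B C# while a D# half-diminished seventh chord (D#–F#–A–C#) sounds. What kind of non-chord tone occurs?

B is a neighbor tone.

The harmony at that moment is D# half-diminished seventh chord (D#, F#, A, C#); B is not a chord tone.
It is approached by step down from C# and left by step up to C#.
Step away and step back to the same note — a neighbor tone (lower neighbor).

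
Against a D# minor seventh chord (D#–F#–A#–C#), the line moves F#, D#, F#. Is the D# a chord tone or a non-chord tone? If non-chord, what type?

Chord tone (the root of D# minor seventh chord).

D# minor seventh chord contains D#, F#, A#, C#; D# is the root, so it is a chord tone.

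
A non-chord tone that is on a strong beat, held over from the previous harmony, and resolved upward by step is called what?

Approach: by preparation — the pitch is first a chord tone, then held (tied or repeated) while the harmony changes under it. Departure: up by step. Metric position: strong.
A prepared dissonance that resolves upward by step — a retardation. (The same figure resolving downward would be a suspension.)

Retardation.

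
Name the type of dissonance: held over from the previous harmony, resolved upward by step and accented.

Retardation.

Approach: by preparation — the pitch is first a chord tone, then held (tied or repeated) while the harmony changes under it. Departure: up by step. Metric position: strong.
A prepared dissonance that resolves upward by step — a retardation. (The same figure resolving downward would be a suspension.)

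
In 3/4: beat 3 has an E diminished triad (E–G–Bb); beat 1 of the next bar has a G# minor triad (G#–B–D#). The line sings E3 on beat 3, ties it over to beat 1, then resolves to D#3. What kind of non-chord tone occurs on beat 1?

Suspension.

The harmony at that moment is G# minor triad (G#, B, D#); E3 is not a chord tone.
It is held over (the same pitch as the preceding E3) and left by step down to D#3.
Held over from the previous chord and resolving down by step — a suspension.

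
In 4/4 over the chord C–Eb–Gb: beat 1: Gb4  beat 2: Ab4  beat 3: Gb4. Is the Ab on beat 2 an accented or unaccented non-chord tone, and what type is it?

Unaccented neighbor tone.

The harmony at that moment is C diminished triad (C, Eb, Gb); Ab4 is not a chord tone.
It is approached by step up from Gb4 and left by step down to Gb4.
Step away and step back to the same note — a neighbor tone (upper neighbor).
It falls on a weak beat, so it is unaccented.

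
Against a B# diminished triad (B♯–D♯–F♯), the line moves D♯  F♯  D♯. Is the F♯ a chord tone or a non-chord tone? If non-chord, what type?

B# diminished triad contains B♯, D♯, F♯; F♯ is the fifth, so it is a chord tone.

Chord tone (the fifth of B# diminished triad).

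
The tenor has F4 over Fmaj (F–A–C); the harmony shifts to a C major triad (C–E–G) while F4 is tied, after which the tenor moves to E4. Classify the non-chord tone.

F4 is a suspension.

The harmony at that moment is C major triad (C, E, G); F4 is not a chord tone.
It is held over (the same pitch as the preceding F4) and left by step down to E4.
Held over from the previous chord and resolving down by step — a suspension.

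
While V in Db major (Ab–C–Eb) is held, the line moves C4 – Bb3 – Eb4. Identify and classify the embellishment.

The harmony at that moment is Ab major triad (Ab, C, Eb); Bb3 is not a chord tone.
It is approached by step down from C4 and left by leap up to Eb4.
Step in, leap out — an escape tone.

Bb3 is an escape tone.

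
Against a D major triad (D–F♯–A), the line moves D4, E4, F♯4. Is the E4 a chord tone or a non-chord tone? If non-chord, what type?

Non-chord tone — a passing tone.

The harmony at that moment is D major triad (D, F♯, A); E4 is not a chord tone.
It is approached by step up from D4 and left by step up to F♯4.
Step in, step out in the same direction — a passing tone.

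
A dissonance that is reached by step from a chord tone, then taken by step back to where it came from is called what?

Neighbor tone.

Approach: by step. Departure: by step in the opposite direction, back to the starting pitch.
Stepwise on both sides but reversing to return to the same chord tone — a neighbor tone. (Had it continued onward in the same direction it would be a passing tone instead.)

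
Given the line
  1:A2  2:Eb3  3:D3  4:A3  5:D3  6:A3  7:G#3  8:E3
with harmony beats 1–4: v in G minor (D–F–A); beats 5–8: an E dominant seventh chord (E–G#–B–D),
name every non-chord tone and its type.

Eb3 (beat 2) — appoggiatura; A3 (beat 6) — appoggiatura.

The harmony at that moment is D minor triad (D, F, A); Eb3 is not a chord tone.
It is approached by leap up from A2 and left by step down to D3.
Leap in, step out — an appoggiatura.
The harmony at that moment is E dominant seventh chord (E, G#, B, D); A3 is not a chord tone.
It is approached by leap up from D3 and left by step down to G#3.
Leap in, step out — an appoggiatura.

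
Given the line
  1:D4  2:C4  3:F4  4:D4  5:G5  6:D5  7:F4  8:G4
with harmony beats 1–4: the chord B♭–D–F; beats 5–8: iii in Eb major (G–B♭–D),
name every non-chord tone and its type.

The harmony at that moment is B♭ major triad (B♭, D, F); C4 is not a chord tone.
It is approached by step down from D4 and left by leap up to F4.
Step in, leap out — an escape tone.
The harmony at that moment is G minor triad (G, B♭, D); F4 is not a chord tone.
It is approached by leap down from D5 and left by step up to G4.
Leap in, step out — an appoggiatura.

C4 (beat 2) — escape tone; F4 (beat 7) — appoggiatura.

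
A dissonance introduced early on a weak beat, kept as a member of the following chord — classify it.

Anticipation.

Approach: ahead of the chord change (typically by step), so it is dissonant against the current harmony. Departure: none — the same pitch is restated or held and is a chord tone of the new harmony.
Dissonant first, consonant once the harmony catches up: the note simply arrives early — an anticipation. (The reverse timing, consonant first and dissonant after the change, would be a suspension or retardation.)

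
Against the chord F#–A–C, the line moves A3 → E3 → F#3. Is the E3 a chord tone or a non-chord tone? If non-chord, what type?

The harmony at that moment is F# diminished triad (F#, A, C); E3 is not a chord tone.
It is approached by leap down from A3 and left by step up to F#3.
Leap in, step out — an appoggiatura.

Non-chord tone — an appoggiatura.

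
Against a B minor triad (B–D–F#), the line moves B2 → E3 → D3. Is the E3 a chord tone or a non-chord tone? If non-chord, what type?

Non-chord tone — an appoggiatura.

The harmony at that moment is B minor triad (B, D, F#); E3 is not a chord tone.
It is approached by leap up from B2 and left by step down to D3.
Leap in, step out — an appoggiatura.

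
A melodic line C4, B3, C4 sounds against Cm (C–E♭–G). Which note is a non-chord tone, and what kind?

B3 is a neighbor tone.

The harmony at that moment is C minor triad (C, E♭, G); B3 is not a chord tone.
It is approached by step down from C4 and left by step up to C4.
Step away and step back to the same note — a neighbor tone (lower neighbor).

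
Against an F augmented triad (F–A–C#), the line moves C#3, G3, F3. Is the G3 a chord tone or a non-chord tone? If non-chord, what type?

The harmony at that moment is F augmented triad (F, A, C#); G3 is not a chord tone.
It is approached by leap up from C#3 and left by step down to F3.
Leap in, step out — an appoggiatura.

Non-chord tone — an appoggiatura.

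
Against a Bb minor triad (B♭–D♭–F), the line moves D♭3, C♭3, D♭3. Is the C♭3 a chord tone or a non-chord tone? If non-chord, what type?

The harmony at that moment is B♭ minor triad (B♭, D♭, F); C♭3 is not a chord tone.
It is approached by step down from D♭3 and left by step up to D♭3.
Step away and step back to the same note — a neighbor tone (lower neighbor).

Non-chord tone — a neighbor tone.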